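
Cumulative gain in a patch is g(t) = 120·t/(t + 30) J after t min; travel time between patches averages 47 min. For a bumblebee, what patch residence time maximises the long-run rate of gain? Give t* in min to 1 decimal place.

By the marginal value theorem, leave when the instantaneous gain rate g'(t) equals the habitat-wide average g(t)/(T + t).
g'(t) = 120·30/(t + 30)². Setting 120·30/(t+30)² = 120t/[(t+30)(47+t)] gives 30(47+t) = t(t+30), so t² = 30×47 = 1410.
t* = √1410 = 37.55 min.

37.5 min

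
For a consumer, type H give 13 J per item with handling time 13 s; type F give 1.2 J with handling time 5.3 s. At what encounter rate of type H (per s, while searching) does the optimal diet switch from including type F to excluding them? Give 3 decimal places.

0.023 per s

Drop type F once their profitability E₂/h₂ falls below the rate achievable on type H alone: E₂/h₂ = λE₁/(1 + λh₁).
Solve for λ: λE₁h₂ = E₂(1 + λh₁) → λ(E₁h₂ − E₂h₁) = E₂ → λ = E₂/(E₁h₂ − E₂h₁).
λ = 1.2/(13×5.3 − 1.2×13) = 1.2/53.3 = 0.02251 per s.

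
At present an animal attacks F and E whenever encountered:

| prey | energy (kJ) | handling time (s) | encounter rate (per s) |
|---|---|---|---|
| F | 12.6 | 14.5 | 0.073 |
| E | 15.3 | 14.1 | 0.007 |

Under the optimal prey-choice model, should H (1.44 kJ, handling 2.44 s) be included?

Intake rate on the current diet: R = (0.073×12.6 + 0.007×15.3) / (1 + 0.073×14.5 + 0.007×14.1) = 1.027/2.157 = 0.476 kJ/s.
Profitability of H: 1.44/2.44 = 0.5902 kJ/s.
0.5902 > 0.476, so adding H raises the average — include it.

Yes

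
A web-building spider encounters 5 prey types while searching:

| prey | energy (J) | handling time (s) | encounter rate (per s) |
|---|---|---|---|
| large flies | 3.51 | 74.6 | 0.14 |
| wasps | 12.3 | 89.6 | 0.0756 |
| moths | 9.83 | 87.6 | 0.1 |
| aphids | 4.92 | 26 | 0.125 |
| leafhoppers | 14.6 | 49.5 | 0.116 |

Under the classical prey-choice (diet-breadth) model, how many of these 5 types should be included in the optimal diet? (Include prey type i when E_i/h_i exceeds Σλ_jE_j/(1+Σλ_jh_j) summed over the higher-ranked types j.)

1

Rank by E/h (J/s): leafhoppers 0.295, aphids 0.189, wasps 0.137, moths 0.112, large flies 0.0471. Include each in turn until the next type's E/h falls below the running intake rate.
Rate on top 1: 0.2512. aphids: 0.189 < 0.2512 → exclude; stop.
Optimal diet: leafhoppers — 1 of 5 types.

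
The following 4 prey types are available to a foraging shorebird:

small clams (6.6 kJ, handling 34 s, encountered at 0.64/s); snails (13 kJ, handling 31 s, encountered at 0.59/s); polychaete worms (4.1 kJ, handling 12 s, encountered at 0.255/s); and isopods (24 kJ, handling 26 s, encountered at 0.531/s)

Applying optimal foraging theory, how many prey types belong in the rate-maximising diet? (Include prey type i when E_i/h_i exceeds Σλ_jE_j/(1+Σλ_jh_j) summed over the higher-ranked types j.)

Profitabilities (E/h, kJ/s): isopods 0.923, snails 0.419, polychaete worms 0.342, small clams 0.194. Add prey in this order while the next type's profitability exceeds the intake rate on those already taken.
Rate on top 1: 0.8607. snails: 0.419 < 0.8607 → exclude; stop.
Optimal diet: isopods — 1 of 4 types.

1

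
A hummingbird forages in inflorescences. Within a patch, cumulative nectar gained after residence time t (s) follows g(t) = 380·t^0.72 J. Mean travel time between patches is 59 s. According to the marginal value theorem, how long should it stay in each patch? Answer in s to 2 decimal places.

151.71 s

By the marginal value theorem, leave when the instantaneous gain rate g'(t) equals the habitat-wide average g(t)/(T + t).
g'(t) = 0.72·380·t^-0.28. Setting 0.72·380·t^-0.28 = 380·t^0.72/(59+t) gives 0.72(59+t) = t, so 0.28·t = 0.72×59.
t* = 0.72×59/0.28 = 151.7 s.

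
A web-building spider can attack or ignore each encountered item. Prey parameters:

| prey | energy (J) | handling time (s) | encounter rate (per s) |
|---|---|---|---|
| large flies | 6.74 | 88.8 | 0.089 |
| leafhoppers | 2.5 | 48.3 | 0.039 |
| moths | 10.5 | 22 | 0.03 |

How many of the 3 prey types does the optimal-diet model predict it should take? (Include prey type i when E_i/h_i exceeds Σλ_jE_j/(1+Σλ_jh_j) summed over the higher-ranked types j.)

1

E/h in descending order: moths 0.477, large flies 0.0759, leafhoppers 0.0518 J/s. The optimal diet is the largest prefix of this list for which every included type satisfies E_i/h_i > R on the types above it.
Rate on top 1: 0.1898. large flies: 0.0759 < 0.1898 → exclude; stop.
Optimal diet: moths — 1 of 3 types.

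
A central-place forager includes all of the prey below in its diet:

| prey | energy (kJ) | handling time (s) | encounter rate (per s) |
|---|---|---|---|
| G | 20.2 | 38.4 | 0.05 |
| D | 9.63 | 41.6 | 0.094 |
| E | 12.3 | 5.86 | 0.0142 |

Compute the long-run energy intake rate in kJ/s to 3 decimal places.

Energy encountered per unit search time: 0.05×20.2 + 0.094×9.63 + 0.0142×12.3 = 2.09 kJ/s.
Handling time per unit search time: 0.05×38.4 + 0.094×41.6 + 0.0142×5.86 = 5.914.
Rate = 2.09/(1 + 5.914) = 0.3023 kJ/s.

0.302 kJ/s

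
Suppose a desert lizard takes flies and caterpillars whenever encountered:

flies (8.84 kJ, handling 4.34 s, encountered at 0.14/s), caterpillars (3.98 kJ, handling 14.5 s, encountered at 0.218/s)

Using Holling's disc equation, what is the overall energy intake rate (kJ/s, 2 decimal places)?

0.44 kJ/s

Energy encountered per unit search time: 0.14×8.84 + 0.218×3.98 = 2.105 kJ/s.
Handling time per unit search time: 0.14×4.34 + 0.218×14.5 = 3.769.
Rate = 2.105/(1 + 3.769) = 0.4415 kJ/s.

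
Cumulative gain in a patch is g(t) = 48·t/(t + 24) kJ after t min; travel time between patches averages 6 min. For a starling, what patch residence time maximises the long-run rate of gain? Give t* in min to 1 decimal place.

12.0 min

Maximise g(t)/(T+t): set derivative to zero → g'(t)(T+t) = g(t).
g'(t) = 48·24/(t + 24)². Setting 48·24/(t+24)² = 48t/[(t+24)(6+t)] gives 24(6+t) = t(t+24), so t² = 24×6 = 144.
t* = √144 = 12 min.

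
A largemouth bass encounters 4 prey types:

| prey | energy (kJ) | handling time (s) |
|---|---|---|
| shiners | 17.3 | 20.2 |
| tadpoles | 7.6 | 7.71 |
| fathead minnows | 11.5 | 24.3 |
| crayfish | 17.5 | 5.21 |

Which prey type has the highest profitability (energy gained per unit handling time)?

crayfish

Profitability E/h (kJ/s): shiners = 17.3/20.2 = 0.856, tadpoles = 7.6/7.71 = 0.986, fathead minnows = 11.5/24.3 = 0.473, crayfish = 17.5/5.21 = 3.36.
Ranked: crayfish > tadpoles > shiners > fathead minnows.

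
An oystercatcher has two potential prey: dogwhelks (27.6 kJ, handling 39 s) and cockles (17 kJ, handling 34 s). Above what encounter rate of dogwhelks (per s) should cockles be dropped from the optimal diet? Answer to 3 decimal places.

At the threshold, the rate on dogwhelks alone equals the profitability of cockles: λ·27.6/(1 + λ·39) = 17/34 = 0.5.
Rearranging, λ(27.6 − 0.5×39) = 0.5, so λ = 0.5/8.1 = 0.06173 per s.

0.062 per s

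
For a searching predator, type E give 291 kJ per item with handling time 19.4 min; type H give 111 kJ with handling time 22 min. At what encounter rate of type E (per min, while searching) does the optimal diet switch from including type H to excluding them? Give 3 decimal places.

At the threshold, the rate on type E alone equals the profitability of type H: λ·291/(1 + λ·19.4) = 111/22 = 5.045.
Rearranging, λ(291 − 5.045×19.4) = 5.045, so λ = 5.045/193.1 = 0.02613 per min.

0.026 per min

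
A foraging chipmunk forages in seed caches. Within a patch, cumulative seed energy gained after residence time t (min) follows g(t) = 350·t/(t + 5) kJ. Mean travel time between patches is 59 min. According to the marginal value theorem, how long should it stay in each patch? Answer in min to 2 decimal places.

Maximise g(t)/(T+t): set derivative to zero → g'(t)(T+t) = g(t).
g'(t) = 350·5/(t + 5)². Setting 350·5/(t+5)² = 350t/[(t+5)(59+t)] gives 5(59+t) = t(t+5), so t² = 5×59 = 295.
t* = √295 = 17.18 min.

17.18 min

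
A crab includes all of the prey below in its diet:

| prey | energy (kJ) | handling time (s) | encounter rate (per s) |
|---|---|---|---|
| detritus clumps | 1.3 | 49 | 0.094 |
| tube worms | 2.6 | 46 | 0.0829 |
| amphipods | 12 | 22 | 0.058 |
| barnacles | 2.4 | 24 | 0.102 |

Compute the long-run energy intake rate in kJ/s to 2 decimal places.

R = Σλ_iE_i / (1 + Σλ_ih_i)
Numerator: 0.094×1.3 + 0.0829×2.6 + 0.058×12 + 0.102×2.4 = 1.279
Denominator: 1 + 0.094×49 + 0.0829×46 + 0.058×22 + 0.102×24 = 13.14
R = 1.279/13.14 = 0.09728 kJ/s

0.10 kJ/s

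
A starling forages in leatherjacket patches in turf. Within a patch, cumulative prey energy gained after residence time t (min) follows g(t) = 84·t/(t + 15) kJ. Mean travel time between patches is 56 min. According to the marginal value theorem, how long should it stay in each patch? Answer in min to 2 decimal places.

28.98 min

Maximise g(t)/(T+t): set derivative to zero → g'(t)(T+t) = g(t).
g'(t) = 84·15/(t + 15)². Setting 84·15/(t+15)² = 84t/[(t+15)(56+t)] gives 15(56+t) = t(t+15), so t² = 15×56 = 840.
t* = √840 = 28.98 min.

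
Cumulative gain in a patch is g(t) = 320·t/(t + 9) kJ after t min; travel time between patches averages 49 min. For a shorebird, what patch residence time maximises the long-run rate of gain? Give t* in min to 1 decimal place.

21.0 min

By the marginal value theorem, leave when the instantaneous gain rate g'(t) equals the habitat-wide average g(t)/(T + t).
g'(t) = 320·9/(t + 9)². Setting 320·9/(t+9)² = 320t/[(t+9)(49+t)] gives 9(49+t) = t(t+9), so t² = 9×49 = 441.
t* = √441 = 21 min.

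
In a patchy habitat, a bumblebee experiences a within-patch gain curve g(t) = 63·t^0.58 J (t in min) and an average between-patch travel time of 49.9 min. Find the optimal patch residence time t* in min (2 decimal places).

68.91 min

Maximise g(t)/(T+t): set derivative to zero → g'(t)(T+t) = g(t).
g'(t) = 0.58·63·t^-0.42. Setting 0.58·63·t^-0.42 = 63·t^0.58/(49.9+t) gives 0.58(49.9+t) = t, so 0.42·t = 0.58×49.9.
t* = 0.58×49.9/0.42 = 68.91 min.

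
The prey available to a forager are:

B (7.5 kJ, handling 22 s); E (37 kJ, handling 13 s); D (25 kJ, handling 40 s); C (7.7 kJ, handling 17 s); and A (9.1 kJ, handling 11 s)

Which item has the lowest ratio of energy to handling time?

B

In descending order of E/h:
E: 37/13 = 2.85 kJ/s
A: 9.1/11 = 0.827 kJ/s
D: 25/40 = 0.625 kJ/s
C: 7.7/17 = 0.453 kJ/s
B: 7.5/22 = 0.341 kJ/s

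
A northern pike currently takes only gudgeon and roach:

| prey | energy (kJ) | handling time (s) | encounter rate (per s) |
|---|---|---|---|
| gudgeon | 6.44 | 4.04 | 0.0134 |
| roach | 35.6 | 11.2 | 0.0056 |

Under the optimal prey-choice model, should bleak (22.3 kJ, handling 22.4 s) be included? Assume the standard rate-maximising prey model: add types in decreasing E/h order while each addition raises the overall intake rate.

Current rate: (0.0134×6.44 + 0.0056×35.6)/(1 + 0.0134×4.04 + 0.0056×11.2) = 0.2558 kJ/s.
Profitability of bleak: 22.3/22.4 = 0.9955 kJ/s.
Since 0.9955 > R, including bleak increases the long-run rate.

Yes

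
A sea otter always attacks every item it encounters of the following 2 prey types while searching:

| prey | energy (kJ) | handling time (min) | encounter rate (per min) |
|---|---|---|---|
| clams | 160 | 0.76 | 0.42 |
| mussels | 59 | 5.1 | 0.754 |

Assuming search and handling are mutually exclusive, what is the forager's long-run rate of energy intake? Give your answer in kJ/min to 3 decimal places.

21.625 kJ/min

Energy encountered per unit search time: 0.42×160 + 0.754×59 = 111.7 kJ/min.
Handling time per unit search time: 0.42×0.76 + 0.754×5.1 = 4.165.
Rate = 111.7/(1 + 4.165) = 21.63 kJ/min.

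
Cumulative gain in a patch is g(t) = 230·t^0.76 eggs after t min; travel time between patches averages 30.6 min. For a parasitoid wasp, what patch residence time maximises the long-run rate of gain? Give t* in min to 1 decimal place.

Optimal t* satisfies g'(t*) = g(t*)/(T + t*).
g'(t) = 0.76·230·t^-0.24. Setting 0.76·230·t^-0.24 = 230·t^0.76/(30.6+t) gives 0.76(30.6+t) = t, so 0.24·t = 0.76×30.6.
t* = 0.76×30.6/0.24 = 96.9 min.

96.9 min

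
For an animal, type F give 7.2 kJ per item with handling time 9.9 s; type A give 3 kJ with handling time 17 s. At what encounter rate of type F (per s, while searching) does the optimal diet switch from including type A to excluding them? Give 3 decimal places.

The zero-one rule: include type A iff E₂/h₂ > λE₁/(1+λh₁). Equality gives the switch point.
λE₁h₂ = E₂ + λE₂h₁ ⇒ λ = E₂/(E₁h₂ − E₂h₁) = 3/(122.4 − 29.7) = 0.03236 per s.

0.032 per s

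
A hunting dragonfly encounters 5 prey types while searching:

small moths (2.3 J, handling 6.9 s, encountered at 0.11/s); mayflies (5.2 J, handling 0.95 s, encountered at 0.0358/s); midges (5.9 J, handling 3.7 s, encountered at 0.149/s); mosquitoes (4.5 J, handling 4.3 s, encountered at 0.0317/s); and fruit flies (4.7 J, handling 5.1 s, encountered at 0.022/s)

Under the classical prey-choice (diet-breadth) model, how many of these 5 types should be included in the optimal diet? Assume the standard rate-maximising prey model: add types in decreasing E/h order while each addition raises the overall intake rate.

Profitabilities (E/h, J/s): mayflies 5.47, midges 1.59, mosquitoes 1.05, fruit flies 0.922, small moths 0.333. Add prey in this order while the next type's profitability exceeds the intake rate on those already taken.
Rate on top 1: 0.18. midges: 1.59 > 0.18 → include.
Rate on top 2: 0.672. mosquitoes: 1.05 > 0.672 → include.
Rate on top 3: 0.7016. fruit flies: 0.922 > 0.7016 → include.
Rate on top 4: 0.7151. small moths: 0.333 < 0.7151 → exclude; stop.
Optimal diet: mayflies, midges, mosquitoes, fruit flies — 4 of 5 types.

4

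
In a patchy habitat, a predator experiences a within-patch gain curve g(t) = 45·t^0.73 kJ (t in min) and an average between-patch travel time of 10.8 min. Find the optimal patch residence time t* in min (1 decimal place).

By the marginal value theorem, leave when the instantaneous gain rate g'(t) equals the habitat-wide average g(t)/(T + t).
g'(t) = 0.73·45·t^-0.27. Setting 0.73·45·t^-0.27 = 45·t^0.73/(10.8+t) gives 0.73(10.8+t) = t, so 0.27·t = 0.73×10.8.
t* = 0.73×10.8/0.27 = 29.2 min.

29.2 min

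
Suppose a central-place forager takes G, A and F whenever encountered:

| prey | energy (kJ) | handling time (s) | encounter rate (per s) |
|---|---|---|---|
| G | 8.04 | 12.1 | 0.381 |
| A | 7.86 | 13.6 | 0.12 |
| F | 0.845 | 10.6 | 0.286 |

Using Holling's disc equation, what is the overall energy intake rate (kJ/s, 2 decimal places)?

0.41 kJ/s

Energy encountered per unit search time: 0.381×8.04 + 0.12×7.86 + 0.286×0.845 = 4.248 kJ/s.
Handling time per unit search time: 0.381×12.1 + 0.12×13.6 + 0.286×10.6 = 9.274.
Rate = 4.248/(1 + 9.274) = 0.4135 kJ/s.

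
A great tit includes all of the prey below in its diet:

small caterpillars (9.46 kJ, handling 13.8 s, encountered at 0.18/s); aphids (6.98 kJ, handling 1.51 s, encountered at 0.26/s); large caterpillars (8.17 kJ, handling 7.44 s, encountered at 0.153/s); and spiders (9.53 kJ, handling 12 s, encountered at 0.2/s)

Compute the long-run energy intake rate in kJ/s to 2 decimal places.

Energy encountered per unit search time: 0.18×9.46 + 0.26×6.98 + 0.153×8.17 + 0.2×9.53 = 6.674 kJ/s.
Handling time per unit search time: 0.18×13.8 + 0.26×1.51 + 0.153×7.44 + 0.2×12 = 6.415.
Rate = 6.674/(1 + 6.415) = 0.9 kJ/s.

0.90 kJ/s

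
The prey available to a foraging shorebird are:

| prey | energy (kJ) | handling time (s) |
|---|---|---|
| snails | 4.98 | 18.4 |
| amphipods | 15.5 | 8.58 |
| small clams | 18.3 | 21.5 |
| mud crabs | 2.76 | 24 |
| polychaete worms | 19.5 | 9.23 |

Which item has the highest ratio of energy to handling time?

Profitability E/h (kJ/s): snails = 4.98/18.4 = 0.271, amphipods = 15.5/8.58 = 1.81, small clams = 18.3/21.5 = 0.851, mud crabs = 2.76/24 = 0.115, polychaete worms = 19.5/9.23 = 2.11.
Ranked: polychaete worms > amphipods > small clams > snails > mud crabs.

polychaete worms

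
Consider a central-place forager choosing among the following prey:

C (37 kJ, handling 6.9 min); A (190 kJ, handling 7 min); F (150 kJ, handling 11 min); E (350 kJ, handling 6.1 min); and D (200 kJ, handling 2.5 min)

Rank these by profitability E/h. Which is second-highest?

E

Profitability E/h (kJ/min): C = 37/6.9 = 5.36, A = 190/7 = 27.1, F = 150/11 = 13.6, E = 350/6.1 = 57.4, D = 200/2.5 = 80.
Ranked: D > E > A > F > C.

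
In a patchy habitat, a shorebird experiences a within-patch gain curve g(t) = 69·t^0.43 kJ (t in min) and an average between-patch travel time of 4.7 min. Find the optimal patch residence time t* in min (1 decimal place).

Optimal t* satisfies g'(t*) = g(t*)/(T + t*).
g'(t) = 0.43·69·t^-0.57. Setting 0.43·69·t^-0.57 = 69·t^0.43/(4.7+t) gives 0.43(4.7+t) = t, so 0.57·t = 0.43×4.7.
t* = 0.43×4.7/0.57 = 3.546 min.

3.5 min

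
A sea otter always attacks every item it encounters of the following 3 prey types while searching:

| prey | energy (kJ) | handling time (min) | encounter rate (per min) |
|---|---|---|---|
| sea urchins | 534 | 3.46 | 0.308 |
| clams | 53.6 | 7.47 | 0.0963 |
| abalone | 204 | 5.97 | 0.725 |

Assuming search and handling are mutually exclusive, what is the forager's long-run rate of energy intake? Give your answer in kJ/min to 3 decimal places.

44.639 kJ/min

Energy encountered per unit search time: 0.308×534 + 0.0963×53.6 + 0.725×204 = 317.5 kJ/min.
Handling time per unit search time: 0.308×3.46 + 0.0963×7.47 + 0.725×5.97 = 6.113.
Rate = 317.5/(1 + 6.113) = 44.64 kJ/min.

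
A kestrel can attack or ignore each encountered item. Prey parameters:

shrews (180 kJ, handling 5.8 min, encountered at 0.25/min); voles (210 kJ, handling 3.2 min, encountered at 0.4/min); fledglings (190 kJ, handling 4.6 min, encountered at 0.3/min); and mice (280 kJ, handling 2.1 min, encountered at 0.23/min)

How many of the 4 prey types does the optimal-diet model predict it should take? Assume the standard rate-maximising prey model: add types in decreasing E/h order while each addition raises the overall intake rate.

E/h in descending order: mice 133, voles 65.6, fledglings 41.3, shrews 31 kJ/min. The optimal diet is the largest prefix of this list for which every included type satisfies E_i/h_i > R on the types above it.
Rate on top 1: 43.43. voles: 65.6 > 43.43 → include.
Rate on top 2: 53.71. fledglings: 41.3 < 53.71 → exclude; stop.
Optimal diet: mice, voles — 2 of 4 types.

2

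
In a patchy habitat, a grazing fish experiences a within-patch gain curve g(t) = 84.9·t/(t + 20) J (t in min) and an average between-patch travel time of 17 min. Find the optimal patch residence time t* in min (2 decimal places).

18.44 min

Optimal t* satisfies g'(t*) = g(t*)/(T + t*).
g'(t) = 84.9·20/(t + 20)². Setting 84.9·20/(t+20)² = 84.9t/[(t+20)(17+t)] gives 20(17+t) = t(t+20), so t² = 20×17 = 340.
t* = √340 = 18.44 min.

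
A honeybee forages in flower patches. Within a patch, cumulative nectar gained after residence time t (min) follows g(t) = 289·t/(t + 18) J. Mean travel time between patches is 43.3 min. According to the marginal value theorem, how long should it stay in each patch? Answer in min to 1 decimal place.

Maximise g(t)/(T+t): set derivative to zero → g'(t)(T+t) = g(t).
g'(t) = 289·18/(t + 18)². Setting 289·18/(t+18)² = 289t/[(t+18)(43.3+t)] gives 18(43.3+t) = t(t+18), so t² = 18×43.3 = 779.4.
t* = √779.4 = 27.92 min.

27.9 min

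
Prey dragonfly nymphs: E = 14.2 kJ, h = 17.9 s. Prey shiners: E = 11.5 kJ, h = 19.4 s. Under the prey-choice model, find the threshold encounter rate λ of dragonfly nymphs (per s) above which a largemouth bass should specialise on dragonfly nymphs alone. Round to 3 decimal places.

Drop shiners once their profitability E₂/h₂ falls below the rate achievable on dragonfly nymphs alone: E₂/h₂ = λE₁/(1 + λh₁).
Solve for λ: λE₁h₂ = E₂(1 + λh₁) → λ(E₁h₂ − E₂h₁) = E₂ → λ = E₂/(E₁h₂ − E₂h₁).
λ = 11.5/(14.2×19.4 − 11.5×17.9) = 11.5/69.63 = 0.1652 per s.

0.165 per s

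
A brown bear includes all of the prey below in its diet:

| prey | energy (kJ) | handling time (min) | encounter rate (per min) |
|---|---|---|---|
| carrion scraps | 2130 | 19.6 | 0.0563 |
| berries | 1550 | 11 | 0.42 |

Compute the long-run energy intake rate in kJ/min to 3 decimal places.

R = Σλ_iE_i / (1 + Σλ_ih_i)
Numerator: 0.0563×2130 + 0.42×1550 = 770.9
Denominator: 1 + 0.0563×19.6 + 0.42×11 = 6.723
R = 770.9/6.723 = 114.7 kJ/min

114.661 kJ/min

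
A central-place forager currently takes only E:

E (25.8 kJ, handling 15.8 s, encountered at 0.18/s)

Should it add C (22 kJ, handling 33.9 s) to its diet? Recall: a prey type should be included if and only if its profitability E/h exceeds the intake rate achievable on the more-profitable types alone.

On E alone, R = ΣλE/(1+Σλh) = 4.644/3.844 = 1.208 kJ/s.
Profitability of C: 22/33.9 = 0.649 kJ/s.
0.649 < 1.208, so adding C would lower the average — exclude it.

No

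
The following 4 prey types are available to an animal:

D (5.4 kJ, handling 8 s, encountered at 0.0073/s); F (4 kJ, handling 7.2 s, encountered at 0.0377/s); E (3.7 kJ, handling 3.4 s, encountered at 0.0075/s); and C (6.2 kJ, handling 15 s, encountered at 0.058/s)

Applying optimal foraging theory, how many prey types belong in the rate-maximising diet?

Rank by E/h (kJ/s): E 1.09, D 0.675, F 0.556, C 0.413. Include each in turn until the next type's E/h falls below the running intake rate.
Rate on top 1: 0.02706. D: 0.675 > 0.02706 → include.
Rate on top 2: 0.06197. F: 0.556 > 0.06197 → include.
Rate on top 3: 0.1608. C: 0.413 > 0.1608 → include.
Optimal diet: E, D, F, C — 4 of 4 types.

4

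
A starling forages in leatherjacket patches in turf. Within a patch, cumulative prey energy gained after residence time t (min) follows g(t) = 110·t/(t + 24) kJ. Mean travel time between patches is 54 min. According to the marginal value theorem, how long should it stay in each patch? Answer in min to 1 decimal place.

By the marginal value theorem, leave when the instantaneous gain rate g'(t) equals the habitat-wide average g(t)/(T + t).
g'(t) = 110·24/(t + 24)². Setting 110·24/(t+24)² = 110t/[(t+24)(54+t)] gives 24(54+t) = t(t+24), so t² = 24×54 = 1296.
t* = √1296 = 36 min.

36.0 min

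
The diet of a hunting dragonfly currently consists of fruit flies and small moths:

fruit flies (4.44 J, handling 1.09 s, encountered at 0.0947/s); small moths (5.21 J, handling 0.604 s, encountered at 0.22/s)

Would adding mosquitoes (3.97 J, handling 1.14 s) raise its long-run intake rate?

Yes

Intake rate on the current diet: R = (0.0947×4.44 + 0.22×5.21) / (1 + 0.0947×1.09 + 0.22×0.604) = 1.567/1.236 = 1.267 J/s.
mosquitoes: E/h = 3.97/1.14 = 3.482 J/s.
Since 3.482 > R, including mosquitoes increases the long-run rate.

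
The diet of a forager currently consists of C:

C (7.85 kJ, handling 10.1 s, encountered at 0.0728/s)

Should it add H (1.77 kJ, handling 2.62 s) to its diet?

Current rate: (0.0728×7.85)/(1 + 0.0728×10.1) = 0.3293 kJ/s.
Profitability of H: 1.77/2.62 = 0.6756 kJ/s.
Since 0.6756 > R, including H increases the long-run rate.

Yes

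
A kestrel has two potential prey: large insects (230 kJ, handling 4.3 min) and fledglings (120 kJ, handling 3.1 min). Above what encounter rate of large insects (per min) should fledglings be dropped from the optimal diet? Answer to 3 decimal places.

0.609 per min

The zero-one rule: include fledglings iff E₂/h₂ > λE₁/(1+λh₁). Equality gives the switch point.
λE₁h₂ = E₂ + λE₂h₁ ⇒ λ = E₂/(E₁h₂ − E₂h₁) = 120/(713 − 516) = 0.6091 per min.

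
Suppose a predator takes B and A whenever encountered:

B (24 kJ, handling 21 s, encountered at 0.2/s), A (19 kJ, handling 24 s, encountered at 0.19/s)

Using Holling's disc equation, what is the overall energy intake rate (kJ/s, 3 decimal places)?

R = (0.2×24 + 0.19×19) / (1 + 0.2×21 + 0.19×24) = 8.41/9.76 = 0.8617 kJ/s.

0.862 kJ/s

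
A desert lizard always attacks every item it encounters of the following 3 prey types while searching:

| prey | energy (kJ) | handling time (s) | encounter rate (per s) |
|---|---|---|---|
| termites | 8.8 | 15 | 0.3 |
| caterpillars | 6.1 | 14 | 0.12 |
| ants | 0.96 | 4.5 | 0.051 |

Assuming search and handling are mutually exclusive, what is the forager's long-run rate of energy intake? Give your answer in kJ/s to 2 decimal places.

0.46 kJ/s

Energy encountered per unit search time: 0.3×8.8 + 0.12×6.1 + 0.051×0.96 = 3.421 kJ/s.
Handling time per unit search time: 0.3×15 + 0.12×14 + 0.051×4.5 = 6.409.
Rate = 3.421/(1 + 6.409) = 0.4617 kJ/s.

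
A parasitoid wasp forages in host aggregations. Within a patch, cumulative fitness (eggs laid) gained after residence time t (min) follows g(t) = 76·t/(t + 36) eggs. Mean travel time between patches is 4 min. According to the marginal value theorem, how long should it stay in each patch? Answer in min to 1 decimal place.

Optimal t* satisfies g'(t*) = g(t*)/(T + t*).
g'(t) = 76·36/(t + 36)². Setting 76·36/(t+36)² = 76t/[(t+36)(4+t)] gives 36(4+t) = t(t+36), so t² = 36×4 = 144.
t* = √144 = 12 min.

12.0 min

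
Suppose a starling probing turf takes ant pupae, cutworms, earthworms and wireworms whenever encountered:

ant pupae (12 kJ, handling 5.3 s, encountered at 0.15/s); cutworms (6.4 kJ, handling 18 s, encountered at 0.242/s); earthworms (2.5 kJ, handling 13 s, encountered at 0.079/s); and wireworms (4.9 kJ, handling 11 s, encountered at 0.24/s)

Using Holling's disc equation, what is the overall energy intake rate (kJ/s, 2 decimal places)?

R = Σλ_iE_i / (1 + Σλ_ih_i)
Numerator: 0.15×12 + 0.242×6.4 + 0.079×2.5 + 0.24×4.9 = 4.722
Denominator: 1 + 0.15×5.3 + 0.242×18 + 0.079×13 + 0.24×11 = 9.818
R = 4.722/9.818 = 0.481 kJ/s

0.48 kJ/s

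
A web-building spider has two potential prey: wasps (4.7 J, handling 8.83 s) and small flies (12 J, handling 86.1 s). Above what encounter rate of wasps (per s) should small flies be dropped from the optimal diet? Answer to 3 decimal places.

At the threshold, the rate on wasps alone equals the profitability of small flies: λ·4.7/(1 + λ·8.83) = 12/86.1 = 0.1394.
Rearranging, λ(4.7 − 0.1394×8.83) = 0.1394, so λ = 0.1394/3.469 = 0.04017 per s.

0.040 per s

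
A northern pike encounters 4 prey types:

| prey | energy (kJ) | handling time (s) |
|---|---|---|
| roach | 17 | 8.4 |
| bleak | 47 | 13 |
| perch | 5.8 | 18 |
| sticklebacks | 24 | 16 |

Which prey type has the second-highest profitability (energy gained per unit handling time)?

roach

Profitability E/h (kJ/s): roach = 17/8.4 = 2.02, bleak = 47/13 = 3.62, perch = 5.8/18 = 0.322, sticklebacks = 24/16 = 1.5.
Ranked: bleak > roach > sticklebacks > perch.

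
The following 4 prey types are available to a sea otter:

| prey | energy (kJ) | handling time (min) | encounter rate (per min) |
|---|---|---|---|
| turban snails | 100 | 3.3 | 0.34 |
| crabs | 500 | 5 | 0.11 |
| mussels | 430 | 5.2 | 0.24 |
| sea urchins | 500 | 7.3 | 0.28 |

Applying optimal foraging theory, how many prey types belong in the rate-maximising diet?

3

Rank by E/h (kJ/min): crabs 100, mussels 82.7, sea urchins 68.5, turban snails 30.3. Include each in turn until the next type's E/h falls below the running intake rate.
Rate on top 1: 35.48. mussels: 82.7 > 35.48 → include.
Rate on top 2: 56.54. sea urchins: 68.5 > 56.54 → include.
Rate on top 3: 61.59. turban snails: 30.3 < 61.59 → exclude; stop.
Optimal diet: crabs, mussels, sea urchins — 3 of 4 types.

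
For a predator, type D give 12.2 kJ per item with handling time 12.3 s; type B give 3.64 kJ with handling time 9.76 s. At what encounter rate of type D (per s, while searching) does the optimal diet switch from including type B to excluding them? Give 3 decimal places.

At the threshold, the rate on type D alone equals the profitability of type B: λ·12.2/(1 + λ·12.3) = 3.64/9.76 = 0.373.
Rearranging, λ(12.2 − 0.373×12.3) = 0.373, so λ = 0.373/7.613 = 0.04899 per s.

0.049 per s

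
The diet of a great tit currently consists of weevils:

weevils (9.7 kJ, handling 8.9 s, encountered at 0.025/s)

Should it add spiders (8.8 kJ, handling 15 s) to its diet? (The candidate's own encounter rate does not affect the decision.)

Current rate: (0.025×9.7)/(1 + 0.025×8.9) = 0.1984 kJ/s.
spiders: E/h = 8.8/15 = 0.5867 kJ/s.
0.5867 > 0.1984, so adding spiders raises the average — include it.

Yes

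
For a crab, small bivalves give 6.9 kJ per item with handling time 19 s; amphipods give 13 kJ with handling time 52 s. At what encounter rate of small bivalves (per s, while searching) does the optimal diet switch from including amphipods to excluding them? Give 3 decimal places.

The zero-one rule: include amphipods iff E₂/h₂ > λE₁/(1+λh₁). Equality gives the switch point.
λE₁h₂ = E₂ + λE₂h₁ ⇒ λ = E₂/(E₁h₂ − E₂h₁) = 13/(358.8 − 247) = 0.1163 per s.

0.116 per s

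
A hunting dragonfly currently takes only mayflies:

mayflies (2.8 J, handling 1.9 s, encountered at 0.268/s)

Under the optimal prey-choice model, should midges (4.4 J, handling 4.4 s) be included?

Yes

Intake rate on the current diet: R = (0.268×2.8) / (1 + 0.268×1.9) = 0.7504/1.509 = 0.4972 J/s.
midges: E/h = 4.4/4.4 = 1 J/s.
1 > 0.4972, so adding midges raises the average — include it.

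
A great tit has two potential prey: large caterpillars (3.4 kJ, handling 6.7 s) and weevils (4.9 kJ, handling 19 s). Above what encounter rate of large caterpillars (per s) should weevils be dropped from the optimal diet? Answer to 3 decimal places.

The zero-one rule: include weevils iff E₂/h₂ > λE₁/(1+λh₁). Equality gives the switch point.
λE₁h₂ = E₂ + λE₂h₁ ⇒ λ = E₂/(E₁h₂ − E₂h₁) = 4.9/(64.6 − 32.83) = 0.1542 per s.

0.154 per s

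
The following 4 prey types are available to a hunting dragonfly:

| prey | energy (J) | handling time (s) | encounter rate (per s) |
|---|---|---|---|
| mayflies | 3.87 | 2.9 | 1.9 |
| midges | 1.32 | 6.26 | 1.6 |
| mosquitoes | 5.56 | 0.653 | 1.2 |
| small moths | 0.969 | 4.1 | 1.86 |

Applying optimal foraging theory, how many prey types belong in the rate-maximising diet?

Rank by E/h (J/s): mosquitoes 8.51, mayflies 1.33, small moths 0.236, midges 0.211. Include each in turn until the next type's E/h falls below the running intake rate.
Rate on top 1: 3.741. mayflies: 1.33 < 3.741 → exclude; stop.
Optimal diet: mosquitoes — 1 of 4 types.

1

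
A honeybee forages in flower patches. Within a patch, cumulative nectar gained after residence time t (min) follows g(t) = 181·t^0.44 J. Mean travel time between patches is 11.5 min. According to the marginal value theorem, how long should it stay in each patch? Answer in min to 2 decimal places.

9.04 min

Maximise g(t)/(T+t): set derivative to zero → g'(t)(T+t) = g(t).
g'(t) = 0.44·181·t^-0.56. Setting 0.44·181·t^-0.56 = 181·t^0.44/(11.5+t) gives 0.44(11.5+t) = t, so 0.56·t = 0.44×11.5.
t* = 0.44×11.5/0.56 = 9.036 min.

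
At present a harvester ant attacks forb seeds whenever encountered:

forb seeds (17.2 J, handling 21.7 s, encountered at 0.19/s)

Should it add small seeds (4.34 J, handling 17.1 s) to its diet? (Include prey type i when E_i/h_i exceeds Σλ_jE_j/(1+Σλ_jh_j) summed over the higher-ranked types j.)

Intake rate on the current diet: R = (0.19×17.2) / (1 + 0.19×21.7) = 3.268/5.123 = 0.6379 J/s.
small seeds: E/h = 4.34/17.1 = 0.2538 J/s.
Since 0.2538 < R, time spent handling small seeds is better spent searching.

No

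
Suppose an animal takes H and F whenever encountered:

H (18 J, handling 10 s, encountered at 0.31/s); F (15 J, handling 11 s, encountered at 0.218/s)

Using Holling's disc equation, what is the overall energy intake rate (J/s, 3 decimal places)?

R = Σλ_iE_i / (1 + Σλ_ih_i)
Numerator: 0.31×18 + 0.218×15 = 8.85
Denominator: 1 + 0.31×10 + 0.218×11 = 6.498
R = 8.85/6.498 = 1.362 J/s

1.362 J/s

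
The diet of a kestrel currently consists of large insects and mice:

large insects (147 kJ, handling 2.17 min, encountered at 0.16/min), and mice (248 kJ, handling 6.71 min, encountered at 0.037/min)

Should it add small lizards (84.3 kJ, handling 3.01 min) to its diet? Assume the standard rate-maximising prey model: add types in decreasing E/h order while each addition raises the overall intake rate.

Current rate: (0.16×147 + 0.037×248)/(1 + 0.16×2.17 + 0.037×6.71) = 20.49 kJ/min.
Profitability of small lizards: 84.3/3.01 = 28.01 kJ/min.
Since 28.01 > R, including small lizards increases the long-run rate.

Yes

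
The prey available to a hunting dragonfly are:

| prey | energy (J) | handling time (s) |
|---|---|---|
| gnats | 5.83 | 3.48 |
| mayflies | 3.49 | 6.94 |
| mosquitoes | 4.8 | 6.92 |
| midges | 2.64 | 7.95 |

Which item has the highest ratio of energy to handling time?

gnats

In descending order of E/h:
gnats: 5.83/3.48 = 1.68 J/s
mosquitoes: 4.8/6.92 = 0.694 J/s
mayflies: 3.49/6.94 = 0.503 J/s
midges: 2.64/7.95 = 0.332 J/s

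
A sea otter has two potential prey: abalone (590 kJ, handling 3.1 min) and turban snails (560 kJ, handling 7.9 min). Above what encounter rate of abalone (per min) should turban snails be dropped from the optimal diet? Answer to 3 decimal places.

0.191 per min

The zero-one rule: include turban snails iff E₂/h₂ > λE₁/(1+λh₁). Equality gives the switch point.
λE₁h₂ = E₂ + λE₂h₁ ⇒ λ = E₂/(E₁h₂ − E₂h₁) = 560/(4661 − 1736) = 0.1915 per min.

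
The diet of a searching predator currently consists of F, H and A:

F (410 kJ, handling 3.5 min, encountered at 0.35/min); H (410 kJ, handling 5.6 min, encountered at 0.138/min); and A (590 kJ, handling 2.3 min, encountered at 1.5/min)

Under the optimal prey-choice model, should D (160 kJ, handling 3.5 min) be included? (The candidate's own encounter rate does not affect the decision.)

Intake rate on the current diet: R = (0.35×410 + 0.138×410 + 1.5×590) / (1 + 0.35×3.5 + 0.138×5.6 + 1.5×2.3) = 1085/6.448 = 168.3 kJ/min.
D: E/h = 160/3.5 = 45.71 kJ/min.
Since 45.71 < R, time spent handling D is better spent searching.

No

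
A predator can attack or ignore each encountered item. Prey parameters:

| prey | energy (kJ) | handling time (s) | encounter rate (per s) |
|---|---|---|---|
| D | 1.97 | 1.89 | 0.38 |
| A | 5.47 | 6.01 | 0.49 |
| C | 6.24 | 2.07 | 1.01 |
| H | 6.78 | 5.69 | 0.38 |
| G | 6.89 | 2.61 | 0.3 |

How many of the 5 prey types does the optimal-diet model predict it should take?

Profitabilities (E/h, kJ/s): C 3.01, G 2.64, H 1.19, D 1.04, A 0.91. Add prey in this order while the next type's profitability exceeds the intake rate on those already taken.
Rate on top 1: 2.039. G: 2.64 > 2.039 → include.
Rate on top 2: 2.161. H: 1.19 < 2.161 → exclude; stop.
Optimal diet: C, G — 2 of 5 types.

2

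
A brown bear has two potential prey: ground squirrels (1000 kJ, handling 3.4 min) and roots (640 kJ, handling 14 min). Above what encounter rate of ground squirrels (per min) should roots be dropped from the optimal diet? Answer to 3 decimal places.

0.054 per min

At the threshold, the rate on ground squirrels alone equals the profitability of roots: λ·1000/(1 + λ·3.4) = 640/14 = 45.71.
Rearranging, λ(1000 − 45.71×3.4) = 45.71, so λ = 45.71/844.6 = 0.05413 per min.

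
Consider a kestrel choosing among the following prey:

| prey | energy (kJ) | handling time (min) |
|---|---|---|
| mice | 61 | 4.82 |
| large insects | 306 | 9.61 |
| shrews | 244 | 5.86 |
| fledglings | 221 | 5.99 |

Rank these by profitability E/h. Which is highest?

shrews

Profitability E/h (kJ/min): mice = 61/4.82 = 12.7, large insects = 306/9.61 = 31.8, shrews = 244/5.86 = 41.6, fledglings = 221/5.99 = 36.9.
Ranked: shrews > fledglings > large insects > mice.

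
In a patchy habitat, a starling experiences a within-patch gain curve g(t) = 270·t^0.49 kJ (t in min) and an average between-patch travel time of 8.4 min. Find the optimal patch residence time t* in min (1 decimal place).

Maximise g(t)/(T+t): set derivative to zero → g'(t)(T+t) = g(t).
g'(t) = 0.49·270·t^-0.51. Setting 0.49·270·t^-0.51 = 270·t^0.49/(8.4+t) gives 0.49(8.4+t) = t, so 0.51·t = 0.49×8.4.
t* = 0.49×8.4/0.51 = 8.071 min.

8.1 min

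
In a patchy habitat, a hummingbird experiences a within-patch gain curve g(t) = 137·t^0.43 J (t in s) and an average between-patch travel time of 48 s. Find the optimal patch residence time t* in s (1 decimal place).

Maximise g(t)/(T+t): set derivative to zero → g'(t)(T+t) = g(t).
g'(t) = 0.43·137·t^-0.57. Setting 0.43·137·t^-0.57 = 137·t^0.43/(48+t) gives 0.43(48+t) = t, so 0.57·t = 0.43×48.
t* = 0.43×48/0.57 = 36.21 s.

36.2 s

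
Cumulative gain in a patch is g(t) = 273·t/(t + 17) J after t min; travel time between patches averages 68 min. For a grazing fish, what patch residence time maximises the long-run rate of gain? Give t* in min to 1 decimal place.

34.0 min

By the marginal value theorem, leave when the instantaneous gain rate g'(t) equals the habitat-wide average g(t)/(T + t).
g'(t) = 273·17/(t + 17)². Setting 273·17/(t+17)² = 273t/[(t+17)(68+t)] gives 17(68+t) = t(t+17), so t² = 17×68 = 1156.
t* = √1156 = 34 min.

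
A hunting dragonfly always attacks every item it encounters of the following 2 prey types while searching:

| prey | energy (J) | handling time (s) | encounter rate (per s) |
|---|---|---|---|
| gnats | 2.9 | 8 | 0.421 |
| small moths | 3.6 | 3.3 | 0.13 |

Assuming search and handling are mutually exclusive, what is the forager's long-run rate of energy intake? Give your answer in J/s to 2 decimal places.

Energy encountered per unit search time: 0.421×2.9 + 0.13×3.6 = 1.689 J/s.
Handling time per unit search time: 0.421×8 + 0.13×3.3 = 3.797.
Rate = 1.689/(1 + 3.797) = 0.3521 J/s.

0.35 J/s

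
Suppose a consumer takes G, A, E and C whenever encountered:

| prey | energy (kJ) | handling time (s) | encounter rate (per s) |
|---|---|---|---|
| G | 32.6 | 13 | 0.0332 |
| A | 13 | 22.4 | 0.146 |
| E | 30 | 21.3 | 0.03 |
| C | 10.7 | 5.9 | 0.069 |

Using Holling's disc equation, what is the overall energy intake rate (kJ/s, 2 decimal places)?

0.80 kJ/s

R = (0.0332×32.6 + 0.146×13 + 0.03×30 + 0.069×10.7) / (1 + 0.0332×13 + 0.146×22.4 + 0.03×21.3 + 0.069×5.9) = 4.619/5.748 = 0.8035 kJ/s.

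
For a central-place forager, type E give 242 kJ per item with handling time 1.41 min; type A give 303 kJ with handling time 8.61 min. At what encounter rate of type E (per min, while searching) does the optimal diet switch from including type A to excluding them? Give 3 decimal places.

0.183 per min

The zero-one rule: include type A iff E₂/h₂ > λE₁/(1+λh₁). Equality gives the switch point.
λE₁h₂ = E₂ + λE₂h₁ ⇒ λ = E₂/(E₁h₂ − E₂h₁) = 303/(2084 − 427.2) = 0.1829 per min.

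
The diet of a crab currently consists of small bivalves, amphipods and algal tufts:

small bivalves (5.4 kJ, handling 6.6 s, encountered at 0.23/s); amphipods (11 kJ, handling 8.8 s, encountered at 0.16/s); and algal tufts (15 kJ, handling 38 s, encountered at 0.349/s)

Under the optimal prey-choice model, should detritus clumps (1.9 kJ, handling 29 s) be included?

No

Intake rate on the current diet: R = (0.23×5.4 + 0.16×11 + 0.349×15) / (1 + 0.23×6.6 + 0.16×8.8 + 0.349×38) = 8.237/17.19 = 0.4792 kJ/s.
Profitability of detritus clumps: 1.9/29 = 0.06552 kJ/s.
0.06552 < 0.4792, so adding detritus clumps would lower the average — exclude it.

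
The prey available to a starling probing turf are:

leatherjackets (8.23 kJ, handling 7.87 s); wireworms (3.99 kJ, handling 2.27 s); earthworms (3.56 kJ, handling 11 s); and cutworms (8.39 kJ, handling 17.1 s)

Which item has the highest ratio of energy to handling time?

Profitability E/h (kJ/s): leatherjackets = 8.23/7.87 = 1.05, wireworms = 3.99/2.27 = 1.76, earthworms = 3.56/11 = 0.324, cutworms = 8.39/17.1 = 0.491.
Ranked: wireworms > leatherjackets > cutworms > earthworms.

wireworms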